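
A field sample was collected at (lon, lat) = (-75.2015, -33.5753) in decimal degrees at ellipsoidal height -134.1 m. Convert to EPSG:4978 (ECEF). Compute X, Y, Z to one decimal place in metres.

WGS84: a = 6378137 m, e² = 0.006694380; N(φ) = a/√(1−e²sin²φ) = 6384676.476 m.
X = (N+h)·cosφ·cosλ = 1358669.115 m; Y = (N+h)·cosφ·sinλ = -5142901.368 m; Z = (N(1−e²)+h)·sinφ = -3507221.567 m.

X 1358669.1 m, Y -5142901.4 m, Z -3507221.6 m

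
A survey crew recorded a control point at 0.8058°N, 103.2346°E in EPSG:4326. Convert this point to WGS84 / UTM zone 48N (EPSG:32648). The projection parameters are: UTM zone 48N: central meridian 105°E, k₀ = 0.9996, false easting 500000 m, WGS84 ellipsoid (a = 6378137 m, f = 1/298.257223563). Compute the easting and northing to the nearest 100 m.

Zone 48 central meridian λ₀ = 6×48 − 183 = 105°; Δλ = -1.7654°.
Transverse Mercator on WGS84 with k₀ = 0.9996 gives E = 303543.193 m, N = 89107.745 m.

E 303500 m, N 89100 m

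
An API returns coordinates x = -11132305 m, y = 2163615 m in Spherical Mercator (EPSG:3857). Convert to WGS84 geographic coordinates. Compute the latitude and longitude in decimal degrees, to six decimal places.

R = 6378137 m. λ = x/R = -100.00319729°.
φ = 2·arctan(exp(y/R)) − 90° = 2·arctan(1.40386) − 90° = 19.07370153°.

lat 19.073702°, lon -100.003197°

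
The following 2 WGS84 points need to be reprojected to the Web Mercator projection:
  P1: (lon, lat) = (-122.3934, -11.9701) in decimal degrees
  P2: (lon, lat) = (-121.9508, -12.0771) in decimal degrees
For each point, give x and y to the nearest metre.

P1: x -13624771 m, y -1342306 m; P2: x -13575501 m, y -1354484 m

Web Mercator: x = R·λ, y = R·ln tan(π/4+φ/2), R = 6378137 m.
P1 (-11.9701°, -122.3934°) → (-13624770.964, -1342305.785) m.
P2 (-12.0771°, -121.9508°) → (-13575500.958, -1354484.142) m.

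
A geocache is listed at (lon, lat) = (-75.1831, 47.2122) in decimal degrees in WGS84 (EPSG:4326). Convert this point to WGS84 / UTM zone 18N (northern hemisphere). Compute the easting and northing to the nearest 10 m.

E 486130 m, N 5228760 m

Zone 18 central meridian λ₀ = 6×18 − 183 = -75°; Δλ = -0.1831°.
Transverse Mercator on WGS84 with k₀ = 0.9996 gives E = 486134.928 m, N = 5228761.824 m.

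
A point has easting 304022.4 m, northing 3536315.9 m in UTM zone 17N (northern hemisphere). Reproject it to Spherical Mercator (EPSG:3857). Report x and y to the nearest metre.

Unproject from UTM 17N (λ₀ = -81°) → φ = 31.94590007°, λ = -83.07340015°.
Web Mercator (R = 6378137 m): x = -9247688.603 m, y = 3756211.263 m.

x -9247689 m, y 3756211 m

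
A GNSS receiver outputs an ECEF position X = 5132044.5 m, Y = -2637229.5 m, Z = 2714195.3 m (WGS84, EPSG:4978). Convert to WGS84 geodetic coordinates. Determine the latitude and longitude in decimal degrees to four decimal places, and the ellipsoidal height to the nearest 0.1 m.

λ = atan2(Y, X) = -27.19749959°; p = √(X²+Y²) = 5769996.5 m.
Bowring's method on WGS84 (a = 6378137 m, b = 6356752.314 m) gives φ = 25.34070015°, h = 2250.730 m.

lat 25.3407°, lon -27.1975°, h 2250.7 m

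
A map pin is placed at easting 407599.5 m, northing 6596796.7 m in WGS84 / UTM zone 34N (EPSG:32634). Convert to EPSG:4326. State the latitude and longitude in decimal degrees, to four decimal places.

lat 59.4994°, lon 19.3679°

Zone 34N: λ₀ = 21°, k₀ = 0.9996, false easting 500000 m.
Meridian distance M = (N − FN)/k₀ = 6599436.5 m.
Inverse transverse Mercator on WGS84 gives φ = 59.49940008°, λ = 19.36789973°.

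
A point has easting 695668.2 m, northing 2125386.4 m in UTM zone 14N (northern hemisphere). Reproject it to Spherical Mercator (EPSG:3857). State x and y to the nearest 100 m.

x -10813400 m, y 2180000 m

Unproject from UTM 14N (λ₀ = -99°) → φ = 19.21249957°, λ = -97.13880036°.
Web Mercator (R = 6378137 m): x = -10813441.792 m, y = 2179970.342 m.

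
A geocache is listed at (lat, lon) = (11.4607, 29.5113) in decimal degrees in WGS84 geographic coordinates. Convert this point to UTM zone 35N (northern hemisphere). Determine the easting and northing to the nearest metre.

Zone 35 central meridian λ₀ = 6×35 − 183 = 27°; Δλ = +2.5113°.
Transverse Mercator on WGS84 with k₀ = 0.9996 gives E = 773990.581 m, N = 1268113.677 m.

E 773991 m, N 1268114 m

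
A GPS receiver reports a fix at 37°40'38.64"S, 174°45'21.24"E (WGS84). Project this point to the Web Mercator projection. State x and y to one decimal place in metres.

Web Mercator is spherical with R = a = 6378137 m.
x = R·λ = 6378137 × 3.050065842 = 19453737.801 m.
y = R·ln tan(π/4 + φ/2) = 6378137 × -0.710858509 = -4533952.956 m.

x 19453737.8 m, y -4533953.0 m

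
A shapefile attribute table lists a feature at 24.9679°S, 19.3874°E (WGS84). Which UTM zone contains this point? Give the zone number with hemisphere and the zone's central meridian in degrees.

Zone 34S, central meridian 21°

UTM zone = ⌊(λ + 180)/6⌋ + 1; 19.3874° ∈ [18°, 24°) → zone 34.
Hemisphere: S (φ < 0).
Central meridian λ₀ = 6×34 − 183 = 21°.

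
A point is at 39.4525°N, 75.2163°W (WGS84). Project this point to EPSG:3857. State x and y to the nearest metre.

Web Mercator is spherical with R = a = 6378137 m.
x = R·λ = 6378137 × -1.312772086 = -8373040.215 m.
y = R·ln tan(π/4 + φ/2) = 6378137 × 0.750485157 = 4786697.145 m.

x -8373040 m, y 4786697 m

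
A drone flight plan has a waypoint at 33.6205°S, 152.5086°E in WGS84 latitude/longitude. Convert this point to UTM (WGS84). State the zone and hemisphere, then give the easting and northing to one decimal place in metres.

Longitude 152.5086° lies in the 6° band [150°, 156°), giving zone 56; latitude is south of the equator, so 56S.
Zone 56 central meridian λ₀ = 6×56 − 183 = 153°; Δλ = -0.4914°.
Transverse Mercator on WGS84 with k₀ = 0.9996 gives E = 454419.251 m, N = 6279812.705 m.

Zone 56S: E 454419.3 m, N 6279812.7 m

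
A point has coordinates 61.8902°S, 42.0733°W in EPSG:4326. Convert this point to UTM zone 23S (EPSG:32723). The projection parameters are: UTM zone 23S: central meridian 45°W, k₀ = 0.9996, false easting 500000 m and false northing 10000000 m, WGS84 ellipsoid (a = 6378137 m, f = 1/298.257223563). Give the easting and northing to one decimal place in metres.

Zone 23 central meridian λ₀ = 6×23 − 183 = -45°; Δλ = +2.9267°.
Transverse Mercator on WGS84 with k₀ = 0.9996 gives E = 653806.794 m, N = 3134585.579 m.

E 653806.8 m, N 3134585.6 m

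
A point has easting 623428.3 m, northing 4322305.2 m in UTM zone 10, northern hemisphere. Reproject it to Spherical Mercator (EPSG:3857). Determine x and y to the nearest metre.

Unproject from UTM 10N (λ₀ = -123°) → φ = 39.04109975°, λ = -121.57380050°.
Web Mercator (R = 6378137 m): x = -13533533.565 m, y = 4727560.470 m.

x -13533534 m, y 4727560 m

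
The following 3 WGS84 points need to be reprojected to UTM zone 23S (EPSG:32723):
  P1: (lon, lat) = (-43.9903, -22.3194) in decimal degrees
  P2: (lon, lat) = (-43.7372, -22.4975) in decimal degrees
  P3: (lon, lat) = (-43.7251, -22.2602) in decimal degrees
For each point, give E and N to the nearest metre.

UTM zone 23S: λ₀ = -45°, k₀ = 0.9996.
P1 (-22.3194°, -43.9903°) → (603990.945, 7531471.244) m.
P2 (-22.4975°, -43.7372°) → (629895.231, 7511557.294) m.
P3 (-22.2602°, -43.7251°) → (631362.620, 7537818.398) m.

P1: E 603991 m, N 7531471 m; P2: E 629895 m, N 7511557 m; P3: E 631363 m, N 7537818 m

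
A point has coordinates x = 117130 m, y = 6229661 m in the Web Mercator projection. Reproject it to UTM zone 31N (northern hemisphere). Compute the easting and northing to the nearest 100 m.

E 356800 m, N 5399600 m

Web Mercator inverse (R = 6378137 m) → φ = 48.73289976°, λ = 1.05219669°.
UTM 31N forward: E = 356776.059 m, N = 5399594.405 m.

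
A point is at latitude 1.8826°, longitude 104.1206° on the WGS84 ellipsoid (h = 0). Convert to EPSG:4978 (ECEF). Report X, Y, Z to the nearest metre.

WGS84: a = 6378137 m, e² = 0.006694380; N(φ) = a/√(1−e²sin²φ) = 6378160.040 m.
X = (N+h)·cosφ·cosλ = -1555199.644 m; Y = (N+h)·cosφ·sinλ = 6182101.216 m; Z = (N(1−e²)+h)·sinφ = 208130.429 m.

X -1555200 m, Y 6182101 m, Z 208130 m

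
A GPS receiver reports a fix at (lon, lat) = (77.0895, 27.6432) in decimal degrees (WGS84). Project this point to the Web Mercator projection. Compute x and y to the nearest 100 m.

Web Mercator is spherical with R = a = 6378137 m.
x = R·λ = 6378137 × 1.345465594 = 8581563.886 m.
y = R·ln tan(π/4 + φ/2) = 6378137 × 0.502350999 = 3204063.494 m.

x 8581600 m, y 3204100 m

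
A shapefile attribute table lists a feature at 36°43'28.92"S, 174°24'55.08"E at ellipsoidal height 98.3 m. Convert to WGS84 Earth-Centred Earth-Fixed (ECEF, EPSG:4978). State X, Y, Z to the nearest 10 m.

WGS84: a = 6378137 m, e² = 0.006694380; N(φ) = a/√(1−e²sin²φ) = 6385784.414 m.
X = (N+h)·cosφ·cosλ = -5094104.651 m; Y = (N+h)·cosφ·sinλ = 498107.980 m; Z = (N(1−e²)+h)·sinφ = -3793008.402 m.

X -5094100 m, Y 498110 m, Z -3793010 m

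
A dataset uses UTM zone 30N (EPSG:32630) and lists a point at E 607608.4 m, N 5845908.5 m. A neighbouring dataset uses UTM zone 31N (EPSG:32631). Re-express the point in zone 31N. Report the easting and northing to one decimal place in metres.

UTM 30N → geographic: φ = 52.75230003°, λ = -1.40560055°.
UTM 31N (λ₀ = 3°) forward: E = 202727.544 m, N = 5853822.089 m.

E 202727.5 m, N 5853822.1 m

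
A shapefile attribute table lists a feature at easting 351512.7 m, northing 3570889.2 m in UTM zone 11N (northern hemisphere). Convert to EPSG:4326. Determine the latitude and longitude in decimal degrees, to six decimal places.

lat 32.264900°, lon -118.576500°

Zone 11N: λ₀ = -117°, k₀ = 0.9996, false easting 500000 m.
Meridian distance M = (N − FN)/k₀ = 3572318.1 m.
Inverse transverse Mercator on WGS84 gives φ = 32.26490025°, λ = -118.57650047°.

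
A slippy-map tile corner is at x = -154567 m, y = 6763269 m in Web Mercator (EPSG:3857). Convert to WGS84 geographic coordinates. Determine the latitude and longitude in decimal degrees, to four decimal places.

lat 51.7957°, lon -1.3885°

R = 6378137 m. λ = x/R = -1.38849899°.
φ = 2·arctan(exp(y/R)) − 90° = 2·arctan(2.88748) − 90° = 51.79569802°.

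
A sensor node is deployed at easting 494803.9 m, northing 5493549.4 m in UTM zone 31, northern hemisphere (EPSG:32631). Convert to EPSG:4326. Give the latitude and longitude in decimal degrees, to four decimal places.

Zone 31N: λ₀ = 3°, k₀ = 0.9996, false easting 500000 m.
Meridian distance M = (N − FN)/k₀ = 5495747.7 m.
Inverse transverse Mercator on WGS84 gives φ = 49.59449976°, λ = 2.92809962°.

lat 49.5945°, lon 2.9281°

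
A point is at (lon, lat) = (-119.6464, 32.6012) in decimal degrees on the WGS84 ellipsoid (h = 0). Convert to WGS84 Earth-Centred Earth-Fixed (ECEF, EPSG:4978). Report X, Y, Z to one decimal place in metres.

X -2660419.8 m, Y -4674367.6 m, Z 3416783.0 m

WGS84: a = 6378137 m, e² = 0.006694380; N(φ) = a/√(1−e²sin²φ) = 6384343.465 m.
X = (N+h)·cosφ·cosλ = -2660419.767 m; Y = (N+h)·cosφ·sinλ = -4674367.619 m; Z = (N(1−e²)+h)·sinφ = 3416782.989 m.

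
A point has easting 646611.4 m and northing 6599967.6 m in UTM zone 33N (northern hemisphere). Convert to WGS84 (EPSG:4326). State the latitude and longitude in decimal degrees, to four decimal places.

Zone 33N: λ₀ = 15°, k₀ = 0.9996, false easting 500000 m.
Meridian distance M = (N − FN)/k₀ = 6602608.6 m.
Inverse transverse Mercator on WGS84 gives φ = 59.51239999°, λ = 17.59089985°.

lat 59.5124°, lon 17.5909°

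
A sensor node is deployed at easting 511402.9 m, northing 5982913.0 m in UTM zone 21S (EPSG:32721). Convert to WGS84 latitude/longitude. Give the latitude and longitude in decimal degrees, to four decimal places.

lat -36.2987°, lon -56.8730°

Zone 21S: λ₀ = -57°, k₀ = 0.9996, false easting 500000 m, false northing 10000000 m.
Meridian distance M = (N − FN)/k₀ = -4018694.5 m.
Inverse transverse Mercator on WGS84 gives φ = -36.29870037°, λ = -56.87299990°.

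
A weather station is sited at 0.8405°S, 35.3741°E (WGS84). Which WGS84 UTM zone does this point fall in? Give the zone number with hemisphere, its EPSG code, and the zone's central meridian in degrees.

Zone 36S (EPSG:32736), central meridian 33°

UTM zone = ⌊(λ + 180)/6⌋ + 1; 35.3741° ∈ [30°, 36°) → zone 36.
Hemisphere: S (φ < 0).
Central meridian λ₀ = 6×36 − 183 = 33°.
EPSG code: 32736.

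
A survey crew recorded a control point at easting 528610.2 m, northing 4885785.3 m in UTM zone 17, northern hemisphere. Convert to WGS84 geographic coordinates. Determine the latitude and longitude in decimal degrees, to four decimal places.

Zone 17N: λ₀ = -81°, k₀ = 0.9996, false easting 500000 m.
Meridian distance M = (N − FN)/k₀ = 4887740.4 m.
Inverse transverse Mercator on WGS84 gives φ = 44.12469993°, λ = -80.64239939°.

lat 44.1247°, lon -80.6424°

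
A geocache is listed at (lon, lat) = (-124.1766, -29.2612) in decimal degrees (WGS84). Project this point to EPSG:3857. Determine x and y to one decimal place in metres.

Web Mercator is spherical with R = a = 6378137 m.
x = R·λ = 6378137 × -2.167290524 = -13823275.880 m.
y = R·ln tan(π/4 + φ/2) = 6378137 × -0.534471607 = -3408933.133 m.

x -13823275.9 m, y -3408933.1 m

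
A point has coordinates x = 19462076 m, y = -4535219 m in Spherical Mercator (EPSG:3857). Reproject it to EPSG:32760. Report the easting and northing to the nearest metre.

Web Mercator inverse (R = 6378137 m) → φ = -37.68640083°, λ = 174.83080331°.
UTM 60S forward: E = 308730.527 m, N = 5826764.456 m.

E 308731 m, N 5826764 m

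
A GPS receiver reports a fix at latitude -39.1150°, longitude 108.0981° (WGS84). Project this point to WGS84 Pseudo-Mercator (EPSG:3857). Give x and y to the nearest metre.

x 12033425 m, y -4738158 m

Web Mercator is spherical with R = a = 6378137 m.
x = R·λ = 6378137 × 1.886667760 = 12033425.448 m.
y = R·ln tan(π/4 + φ/2) = 6378137 × -0.742874878 = -4738157.748 m.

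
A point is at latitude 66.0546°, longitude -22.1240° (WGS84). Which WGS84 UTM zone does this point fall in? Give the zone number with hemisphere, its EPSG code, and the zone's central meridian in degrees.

Zone 27N (EPSG:32627), central meridian -21°

UTM zone = ⌊(λ + 180)/6⌋ + 1; -22.1240° ∈ [-24°, -18°) → zone 27.
Hemisphere: N (φ ≥ 0).
Central meridian λ₀ = 6×27 − 183 = -21°.
EPSG code: 32627.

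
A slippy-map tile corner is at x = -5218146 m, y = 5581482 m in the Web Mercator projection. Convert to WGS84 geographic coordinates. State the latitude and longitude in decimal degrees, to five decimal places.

lat 44.74510°, lon -46.87540°

R = 6378137 m. λ = x/R = -46.87540307°.
φ = 2·arctan(exp(y/R)) − 90° = 2·arctan(2.39911) − 90° = 44.74510277°.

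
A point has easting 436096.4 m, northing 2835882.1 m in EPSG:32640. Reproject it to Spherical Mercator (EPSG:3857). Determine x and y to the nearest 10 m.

Unproject from UTM 40N (λ₀ = 57°) → φ = 25.63919972°, λ = 56.36340022°.
Web Mercator (R = 6378137 m): x = 6274345.012 m, y = 2954462.473 m.

x 6274350 m, y 2954460 m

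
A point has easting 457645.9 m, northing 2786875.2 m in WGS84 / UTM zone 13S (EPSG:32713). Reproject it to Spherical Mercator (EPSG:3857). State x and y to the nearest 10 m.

x -11788680 m, y -9618700 m

Unproject from UTM 13S (λ₀ = -105°) → φ = -65.03920023°, λ = -105.89949945°.
Web Mercator (R = 6378137 m): x = -11788678.354 m, y = -9618704.605 m.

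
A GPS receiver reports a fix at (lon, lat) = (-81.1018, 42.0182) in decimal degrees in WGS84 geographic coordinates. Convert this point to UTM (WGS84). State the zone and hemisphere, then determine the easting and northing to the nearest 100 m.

Longitude -81.1018° lies in the 6° band [-84°, -78°), giving zone 17; latitude is north of the equator, so 17N.
Zone 17 central meridian λ₀ = 6×17 − 183 = -81°; Δλ = -0.1018°.
Transverse Mercator on WGS84 with k₀ = 0.9996 gives E = 491571.569 m, N = 4651801.965 m.

Zone 17N: E 491600 m, N 4651800 m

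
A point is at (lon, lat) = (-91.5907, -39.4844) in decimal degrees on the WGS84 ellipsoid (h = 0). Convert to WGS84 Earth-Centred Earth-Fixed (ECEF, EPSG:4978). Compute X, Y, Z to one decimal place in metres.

WGS84: a = 6378137 m, e² = 0.006694380; N(φ) = a/√(1−e²sin²φ) = 6386786.500 m.
X = (N+h)·cosφ·cosλ = -136834.547 m; Y = (N+h)·cosφ·sinλ = -4927407.804 m; Z = (N(1−e²)+h)·sinφ = -4033966.925 m.

X -136834.5 m, Y -4927407.8 m, Z -4033966.9 m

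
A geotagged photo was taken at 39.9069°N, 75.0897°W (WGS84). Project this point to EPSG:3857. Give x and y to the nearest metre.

Web Mercator is spherical with R = a = 6378137 m.
x = R·λ = 6378137 × -1.310562499 = -8358947.168 m.
y = R·ln tan(π/4 + φ/2) = 6378137 × 0.760789938 = 4852422.450 m.

x -8358947 m, y 4852422 m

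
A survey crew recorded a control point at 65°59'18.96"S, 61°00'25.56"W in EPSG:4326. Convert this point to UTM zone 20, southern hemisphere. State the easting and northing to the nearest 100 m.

Zone 20 central meridian λ₀ = 6×20 − 183 = -63°; Δλ = +1.9929°.
Transverse Mercator on WGS84 with k₀ = 0.9996 gives E = 590479.063 m, N = 2679923.054 m.

E 590500 m, N 2679900 m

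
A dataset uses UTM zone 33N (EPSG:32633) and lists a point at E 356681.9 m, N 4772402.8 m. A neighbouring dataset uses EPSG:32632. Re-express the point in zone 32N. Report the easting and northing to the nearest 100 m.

UTM 33N → geographic: φ = 43.09079958°, λ = 13.23909967°.
UTM 32N (λ₀ = 9°) forward: E = 845034.125 m, N = 4779626.031 m.

E 845000 m, N 4779600 m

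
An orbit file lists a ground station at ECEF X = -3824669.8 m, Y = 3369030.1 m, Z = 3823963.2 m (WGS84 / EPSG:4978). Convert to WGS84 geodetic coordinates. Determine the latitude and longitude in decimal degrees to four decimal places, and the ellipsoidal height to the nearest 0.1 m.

lat 37.0640°, lon 138.6242°, h 1493.4 m

λ = atan2(Y, X) = 138.62419965°; p = √(X²+Y²) = 5096907.2 m.
Bowring's method on WGS84 (a = 6378137 m, b = 6356752.314 m) gives φ = 37.06399956°, h = 1493.384 m.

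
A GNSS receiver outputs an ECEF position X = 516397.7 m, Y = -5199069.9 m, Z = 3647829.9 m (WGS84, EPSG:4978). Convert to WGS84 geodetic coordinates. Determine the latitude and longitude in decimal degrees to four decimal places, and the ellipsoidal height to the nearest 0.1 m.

λ = atan2(Y, X) = -84.32770025°; p = √(X²+Y²) = 5224652.6 m.
Bowring's method on WGS84 (a = 6378137 m, b = 6356752.314 m) gives φ = 35.10340046°, h = 994.879 m.

lat 35.1034°, lon -84.3277°, h 994.9 m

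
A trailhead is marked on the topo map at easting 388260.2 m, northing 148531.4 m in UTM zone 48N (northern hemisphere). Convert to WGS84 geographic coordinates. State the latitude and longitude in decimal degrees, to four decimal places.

lat 1.3436°, lon 103.9956°

Zone 48N: λ₀ = 105°, k₀ = 0.9996, false easting 500000 m.
Meridian distance M = (N − FN)/k₀ = 148590.8 m.
Inverse transverse Mercator on WGS84 gives φ = 1.34359991°, λ = 103.99560004°.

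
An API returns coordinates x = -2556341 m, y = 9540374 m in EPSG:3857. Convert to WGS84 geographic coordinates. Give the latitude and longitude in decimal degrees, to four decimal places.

R = 6378137 m. λ = x/R = -22.96400192°.
φ = 2·arctan(exp(y/R)) − 90° = 2·arctan(4.46288) − 90° = 64.74060095°.

lat 64.7406°, lon -22.9640°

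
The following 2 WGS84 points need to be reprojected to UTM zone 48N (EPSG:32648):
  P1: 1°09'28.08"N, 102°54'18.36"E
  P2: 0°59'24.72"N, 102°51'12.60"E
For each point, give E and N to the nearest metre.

P1: E 266885 m, N 128058 m; P2: E 261127 m, N 109524 m

UTM zone 48N: λ₀ = 105°, k₀ = 0.9996.
P1 (1.1578°, 102.9051°) → (266885.101, 128058.003) m.
P2 (0.9902°, 102.8535°) → (261127.495, 109524.314) m.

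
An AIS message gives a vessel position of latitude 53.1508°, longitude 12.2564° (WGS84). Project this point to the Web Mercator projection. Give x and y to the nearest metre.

x 1364376 m, y 7010941 m

Web Mercator is spherical with R = a = 6378137 m.
x = R·λ = 6378137 × 0.213914534 = 1364376.207 m.
y = R·ln tan(π/4 + φ/2) = 6378137 × 1.099214504 = 7010940.698 m.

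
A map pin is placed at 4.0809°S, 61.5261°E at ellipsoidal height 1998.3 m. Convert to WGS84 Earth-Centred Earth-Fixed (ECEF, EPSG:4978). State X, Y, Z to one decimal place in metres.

X 3034122.1 m, Y 5594233.4 m, Z -451011.0 m

WGS84: a = 6378137 m, e² = 0.006694380; N(φ) = a/√(1−e²sin²φ) = 6378245.123 m.
X = (N+h)·cosφ·cosλ = 3034122.1499 m; Y = (N+h)·cosφ·sinλ = 5594233.447 m; Z = (N(1−e²)+h)·sinφ = -451010.984 m.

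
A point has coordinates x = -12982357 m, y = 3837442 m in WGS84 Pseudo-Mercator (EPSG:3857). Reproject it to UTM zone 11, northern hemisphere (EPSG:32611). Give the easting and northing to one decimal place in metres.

E 535437.7 m, N 3602905.5 m

Web Mercator inverse (R = 6378137 m) → φ = 32.56299893°, λ = -116.62249717°.
UTM 11N forward: E = 535437.667 m, N = 3602905.493 m.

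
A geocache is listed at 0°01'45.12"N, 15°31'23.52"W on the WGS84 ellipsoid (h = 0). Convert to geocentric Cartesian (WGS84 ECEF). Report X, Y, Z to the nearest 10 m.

X 6145480 m, Y -1706970 m, Z 3230 m

WGS84: a = 6378137 m, e² = 0.006694380; N(φ) = a/√(1−e²sin²φ) = 6378137.006 m.
X = (N+h)·cosφ·cosλ = 6145475.578 m; Y = (N+h)·cosφ·sinλ = -1706971.298 m; Z = (N(1−e²)+h)·sinφ = 3228.769 m.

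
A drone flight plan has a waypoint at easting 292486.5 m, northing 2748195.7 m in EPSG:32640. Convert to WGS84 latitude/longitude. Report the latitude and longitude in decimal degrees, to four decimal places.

lat 24.8346°, lon 54.9466°

Zone 40N: λ₀ = 57°, k₀ = 0.9996, false easting 500000 m.
Meridian distance M = (N − FN)/k₀ = 2749295.4 m.
Inverse transverse Mercator on WGS84 gives φ = 24.83460035°, λ = 54.94659980°.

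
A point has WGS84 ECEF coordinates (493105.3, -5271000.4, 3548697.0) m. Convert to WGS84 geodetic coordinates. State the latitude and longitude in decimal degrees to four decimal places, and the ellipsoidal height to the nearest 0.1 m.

lat 34.0130°, lon -84.6555°, h 1886.1 m

λ = atan2(Y, X) = -84.65549987°; p = √(X²+Y²) = 5294015.3 m.
Bowring's method on WGS84 (a = 6378137 m, b = 6356752.314 m) gives φ = 34.01299985°, h = 1886.148 m.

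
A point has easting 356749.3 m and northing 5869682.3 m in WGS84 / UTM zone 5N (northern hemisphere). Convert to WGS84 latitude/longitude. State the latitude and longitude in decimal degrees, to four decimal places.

Zone 5N: λ₀ = -153°, k₀ = 0.9996, false easting 500000 m.
Meridian distance M = (N − FN)/k₀ = 5872031.1 m.
Inverse transverse Mercator on WGS84 gives φ = 52.95760034°, λ = -155.13260006°.

lat 52.9576°, lon -155.1326°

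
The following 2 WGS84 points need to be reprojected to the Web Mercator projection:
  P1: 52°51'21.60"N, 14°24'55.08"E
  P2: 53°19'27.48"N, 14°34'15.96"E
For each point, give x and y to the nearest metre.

Web Mercator: x = R·λ, y = R·ln tan(π/4+φ/2), R = 6378137 m.
P1 (52.8560°, 14.4153°) → (1604703.856, 6956406.110) m.
P2 (53.3243°, 14.5711°) → (1622047.432, 7043211.387) m.

P1: x 1604704 m, y 6956406 m; P2: x 1622047 m, y 7043211 m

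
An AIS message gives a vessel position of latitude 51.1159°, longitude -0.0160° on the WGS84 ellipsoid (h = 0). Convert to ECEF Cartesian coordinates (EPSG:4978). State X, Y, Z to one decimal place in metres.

WGS84: a = 6378137 m, e² = 0.006694380; N(φ) = a/√(1−e²sin²φ) = 6391112.466 m.
X = (N+h)·cosφ·cosλ = 4012001.938 m; Y = (N+h)·cosφ·sinλ = -1120.362 m; Z = (N(1−e²)+h)·sinφ = 4941648.814 m.

X 4012001.9 m, Y -1120.4 m, Z 4941648.8 m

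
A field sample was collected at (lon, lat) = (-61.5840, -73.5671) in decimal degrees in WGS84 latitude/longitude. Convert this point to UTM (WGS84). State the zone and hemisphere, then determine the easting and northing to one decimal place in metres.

Zone 20S: E 544708.1 m, N 1835726.9 m

Longitude -61.5840° lies in the 6° band [-66°, -60°), giving zone 20; latitude is south of the equator, so 20S.
Zone 20 central meridian λ₀ = 6×20 − 183 = -63°; Δλ = +1.4160°.
Transverse Mercator on WGS84 with k₀ = 0.9996 gives E = 544708.090 m, N = 1835726.887 m.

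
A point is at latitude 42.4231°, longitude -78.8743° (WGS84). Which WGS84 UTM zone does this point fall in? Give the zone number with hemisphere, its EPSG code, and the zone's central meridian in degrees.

Zone 17N (EPSG:32617), central meridian -81°

UTM zone = ⌊(λ + 180)/6⌋ + 1; -78.8743° ∈ [-84°, -78°) → zone 17.
Hemisphere: N (φ ≥ 0).
Central meridian λ₀ = 6×17 − 183 = -81°.
EPSG code: 32617.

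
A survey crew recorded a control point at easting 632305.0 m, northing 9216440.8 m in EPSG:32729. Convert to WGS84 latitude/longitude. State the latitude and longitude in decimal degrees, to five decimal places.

Zone 29S: λ₀ = -9°, k₀ = 0.9996, false easting 500000 m, false northing 10000000 m.
Meridian distance M = (N − FN)/k₀ = -783872.7 m.
Inverse transverse Mercator on WGS84 gives φ = -7.08719984°, λ = -7.80200023°.

lat -7.08720°, lon -7.80200°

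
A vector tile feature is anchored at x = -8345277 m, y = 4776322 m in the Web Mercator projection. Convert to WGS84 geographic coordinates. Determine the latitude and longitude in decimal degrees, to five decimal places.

R = 6378137 m. λ = x/R = -74.96689879°.
φ = 2·arctan(exp(y/R)) − 90° = 2·arctan(2.11458) − 90° = 39.38049711°.

lat 39.38050°, lon -74.96690°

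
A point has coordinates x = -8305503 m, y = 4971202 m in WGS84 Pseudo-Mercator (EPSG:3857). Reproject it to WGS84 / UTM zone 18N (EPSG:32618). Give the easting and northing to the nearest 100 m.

E 533000 m, N 4507800 m

Web Mercator inverse (R = 6378137 m) → φ = 40.72049674°, λ = -74.60960287°.
UTM 18N forward: E = 532971.341 m, N = 4507803.583 m.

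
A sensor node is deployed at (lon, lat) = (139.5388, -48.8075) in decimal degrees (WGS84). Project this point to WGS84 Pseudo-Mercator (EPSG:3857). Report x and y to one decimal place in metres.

x 15533388.2 m, y -6242261.1 m

Web Mercator is spherical with R = a = 6378137 m.
x = R·λ = 6378137 × 2.435411494 = 15533388.162 m.
y = R·ln tan(π/4 + φ/2) = 6378137 × -0.978696611 = -6242261.069 m.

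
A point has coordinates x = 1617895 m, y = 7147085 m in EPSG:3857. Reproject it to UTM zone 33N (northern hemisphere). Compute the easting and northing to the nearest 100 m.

E 469400 m, N 5970000 m

Web Mercator inverse (R = 6378137 m) → φ = 53.87800144°, λ = 14.53379807°.
UTM 33N forward: E = 469351.497 m, N = 5970048.903 m.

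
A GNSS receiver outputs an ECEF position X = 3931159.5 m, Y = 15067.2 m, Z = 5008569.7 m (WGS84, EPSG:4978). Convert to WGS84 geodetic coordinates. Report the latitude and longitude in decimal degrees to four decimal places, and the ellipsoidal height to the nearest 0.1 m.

lat 52.0586°, lon 0.2196°, h 2225.0 m

λ = atan2(Y, X) = 0.21960003°; p = √(X²+Y²) = 3931188.4 m.
Bowring's method on WGS84 (a = 6378137 m, b = 6356752.314 m) gives φ = 52.05859998°, h = 2224.953 m.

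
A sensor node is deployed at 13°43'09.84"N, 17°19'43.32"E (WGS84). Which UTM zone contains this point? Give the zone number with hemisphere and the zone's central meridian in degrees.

Zone 33N, central meridian 15°

UTM zone = ⌊(λ + 180)/6⌋ + 1; 17.3287° ∈ [12°, 18°) → zone 33.
Hemisphere: N (φ ≥ 0).
Central meridian λ₀ = 6×33 − 183 = 15°.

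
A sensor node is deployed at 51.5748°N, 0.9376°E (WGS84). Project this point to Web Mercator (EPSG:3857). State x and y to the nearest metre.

x 104373 m, y 6723606 m

Web Mercator is spherical with R = a = 6378137 m.
x = R·λ = 6378137 × 0.016364207 = 104373.155 m.
y = R·ln tan(π/4 + φ/2) = 6378137 × 1.054164560 = 6723605.983 m.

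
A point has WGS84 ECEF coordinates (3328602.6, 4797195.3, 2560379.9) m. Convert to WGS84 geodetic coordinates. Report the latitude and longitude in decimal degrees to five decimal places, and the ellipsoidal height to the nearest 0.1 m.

λ = atan2(Y, X) = 55.24459960°; p = √(X²+Y²) = 5838893.6 m.
Bowring's method on WGS84 (a = 6378137 m, b = 6356752.314 m) gives φ = 23.81950025°, h = 922.327 m.

lat 23.81950°, lon 55.24460°, h 922.3 m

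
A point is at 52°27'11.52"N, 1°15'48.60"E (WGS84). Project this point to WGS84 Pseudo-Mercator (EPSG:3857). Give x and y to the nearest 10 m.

x 140650 m, y 6882490 m

Web Mercator is spherical with R = a = 6378137 m.
x = R·λ = 6378137 × 0.022052235 = 140652.177 m.
y = R·ln tan(π/4 + φ/2) = 6378137 × 1.079075022 = 6882488.321 m.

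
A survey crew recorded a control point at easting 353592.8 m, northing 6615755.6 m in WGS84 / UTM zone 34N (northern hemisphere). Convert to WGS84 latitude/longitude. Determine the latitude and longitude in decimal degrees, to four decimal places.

lat 59.6541°, lon 18.4018°

Zone 34N: λ₀ = 21°, k₀ = 0.9996, false easting 500000 m.
Meridian distance M = (N − FN)/k₀ = 6618403.0 m.
Inverse transverse Mercator on WGS84 gives φ = 59.65409981°, λ = 18.40179931°.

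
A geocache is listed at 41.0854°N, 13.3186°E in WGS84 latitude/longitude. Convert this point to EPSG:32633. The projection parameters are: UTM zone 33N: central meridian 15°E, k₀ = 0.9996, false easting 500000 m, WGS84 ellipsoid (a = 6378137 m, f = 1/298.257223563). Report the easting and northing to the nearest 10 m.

E 358770 m, N 4549600 m

Zone 33 central meridian λ₀ = 6×33 − 183 = 15°; Δλ = -1.6814°.
Transverse Mercator on WGS84 with k₀ = 0.9996 gives E = 358771.560 m, N = 4549599.396 m.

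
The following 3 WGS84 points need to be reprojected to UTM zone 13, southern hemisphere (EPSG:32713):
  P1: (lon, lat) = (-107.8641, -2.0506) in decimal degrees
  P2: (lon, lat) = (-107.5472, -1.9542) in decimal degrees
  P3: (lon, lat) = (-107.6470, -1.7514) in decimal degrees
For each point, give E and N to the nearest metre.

P1: E 181367 m, N 9773061 m; P2: E 216630 m, N 9783786 m; P3: E 205487 m, N 9806209 m

UTM zone 13S: λ₀ = -105°, k₀ = 0.9996.
P1 (-2.0506°, -107.8641°) → (181366.825, 9773060.970) m.
P2 (-1.9542°, -107.5472°) → (216630.389, 9783786.439) m.
P3 (-1.7514°, -107.6470°) → (205486.558, 9806209.037) m.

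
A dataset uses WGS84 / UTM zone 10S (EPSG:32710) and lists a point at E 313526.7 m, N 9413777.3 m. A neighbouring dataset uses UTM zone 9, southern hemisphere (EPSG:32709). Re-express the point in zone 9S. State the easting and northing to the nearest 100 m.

UTM 10S → geographic: φ = -5.30129959°, λ = -124.68269977°.
UTM 9S (λ₀ = -129°) forward: E = 978814.771 m, N = 9412361.219 m.

E 978800 m, N 9412400 m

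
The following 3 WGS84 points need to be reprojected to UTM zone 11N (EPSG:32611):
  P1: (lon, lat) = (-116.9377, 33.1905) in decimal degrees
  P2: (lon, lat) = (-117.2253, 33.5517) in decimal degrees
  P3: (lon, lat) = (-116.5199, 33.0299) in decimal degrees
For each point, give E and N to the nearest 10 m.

UTM zone 11N: λ₀ = -117°, k₀ = 0.9996.
P1 (33.1905°, -116.9377°) → (505807.268, 3672407.843) m.
P2 (33.5517°, -117.2253°) → (479085.353, 3712473.900) m.
P3 (33.0299°, -116.5199°) → (544834.023, 3654704.057) m.

P1: E 505810 m, N 3672410 m; P2: E 479090 m, N 3712470 m; P3: E 544830 m, N 3654700 m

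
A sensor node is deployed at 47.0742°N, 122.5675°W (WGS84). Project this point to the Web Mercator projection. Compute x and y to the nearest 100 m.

Web Mercator is spherical with R = a = 6378137 m.
x = R·λ = 6378137 × -2.139206431 = -13644151.688 m.
y = R·ln tan(π/4 + φ/2) = 6378137 × 0.933531817 = 5954193.822 m.

x -13644200 m, y 5954200 m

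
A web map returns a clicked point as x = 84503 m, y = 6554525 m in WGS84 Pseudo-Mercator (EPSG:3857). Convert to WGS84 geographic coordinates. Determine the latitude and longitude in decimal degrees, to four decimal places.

lat 50.6210°, lon 0.7591°

R = 6378137 m. λ = x/R = 0.75910336°.
φ = 2·arctan(exp(y/R)) − 90° = 2·arctan(2.79451) − 90° = 50.62100080°.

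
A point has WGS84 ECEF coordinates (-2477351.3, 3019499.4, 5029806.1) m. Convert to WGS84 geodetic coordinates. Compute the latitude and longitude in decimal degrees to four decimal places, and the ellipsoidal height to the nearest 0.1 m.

λ = atan2(Y, X) = 129.36720027°; p = √(X²+Y²) = 3905719.7 m.
Bowring's method on WGS84 (a = 6378137 m, b = 6356752.314 m) gives φ = 52.35629979°, h = 3399.362 m.

lat 52.3563°, lon 129.3672°, h 3399.4 m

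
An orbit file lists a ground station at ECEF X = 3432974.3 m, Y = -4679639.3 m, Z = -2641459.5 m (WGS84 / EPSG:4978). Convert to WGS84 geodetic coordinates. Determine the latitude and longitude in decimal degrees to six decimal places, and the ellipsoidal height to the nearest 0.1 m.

λ = atan2(Y, X) = -53.73630020°; p = √(X²+Y²) = 5803820.9 m.
Bowring's method on WGS84 (a = 6378137 m, b = 6356752.314 m) gives φ = -24.61680026°, h = 2196.226 m.

lat -24.616800°, lon -53.736300°, h 2196.2 m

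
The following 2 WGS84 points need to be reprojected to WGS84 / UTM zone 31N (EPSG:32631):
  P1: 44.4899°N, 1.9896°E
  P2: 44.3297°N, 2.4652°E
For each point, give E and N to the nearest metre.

UTM zone 31N: λ₀ = 3°, k₀ = 0.9996.
P1 (44.4899°, 1.9896°) → (419661.526, 4926783.742) m.
P2 (44.3297°, 2.4652°) → (457361.019, 4908632.013) m.

P1: E 419662 m, N 4926784 m; P2: E 457361 m, N 4908632 m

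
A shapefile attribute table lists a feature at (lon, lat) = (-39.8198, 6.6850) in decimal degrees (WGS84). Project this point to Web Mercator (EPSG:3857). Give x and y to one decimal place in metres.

Web Mercator is spherical with R = a = 6378137 m.
x = R·λ = 6378137 × -0.694986617 = -4432719.859 m.
y = R·ln tan(π/4 + φ/2) = 6378137 × 0.116940884 = 745864.979 m.

x -4432719.9 m, y 745865.0 m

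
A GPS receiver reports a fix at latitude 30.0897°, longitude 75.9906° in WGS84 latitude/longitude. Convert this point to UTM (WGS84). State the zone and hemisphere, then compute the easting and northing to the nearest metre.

Longitude 75.9906° lies in the 6° band [72°, 78°), giving zone 43; latitude is north of the equator, so 43N.
Zone 43 central meridian λ₀ = 6×43 − 183 = 75°; Δλ = +0.9906°.
Transverse Mercator on WGS84 with k₀ = 0.9996 gives E = 595457.420 m, N = 3329138.648 m.

Zone 43N: E 595457 m, N 3329139 m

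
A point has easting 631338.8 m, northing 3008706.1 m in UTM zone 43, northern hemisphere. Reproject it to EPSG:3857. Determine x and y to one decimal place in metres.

Unproject from UTM 43N (λ₀ = 75°) → φ = 27.19480013°, λ = 76.32600036°.
Web Mercator (R = 6378137 m): x = 8496571.495 m, y = 3147830.603 m.

x 8496571.5 m, y 3147830.6 m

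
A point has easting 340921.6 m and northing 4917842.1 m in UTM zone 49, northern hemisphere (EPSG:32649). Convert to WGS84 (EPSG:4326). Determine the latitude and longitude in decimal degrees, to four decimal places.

lat 44.3964°, lon 109.0025°

Zone 49N: λ₀ = 111°, k₀ = 0.9996, false easting 500000 m.
Meridian distance M = (N − FN)/k₀ = 4919810.0 m.
Inverse transverse Mercator on WGS84 gives φ = 44.39640027°, λ = 109.00250026°.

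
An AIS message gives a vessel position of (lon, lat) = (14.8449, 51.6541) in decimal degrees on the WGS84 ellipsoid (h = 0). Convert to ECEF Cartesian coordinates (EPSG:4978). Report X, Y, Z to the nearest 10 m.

X 3832870 m, Y 1015900 m, Z 4979020 m

WGS84: a = 6378137 m, e² = 0.006694380; N(φ) = a/√(1−e²sin²φ) = 6391309.245 m.
X = (N+h)·cosφ·cosλ = 3832868.953 m; Y = (N+h)·cosφ·sinλ = 1015901.641 m; Z = (N(1−e²)+h)·sinφ = 4979017.450 m.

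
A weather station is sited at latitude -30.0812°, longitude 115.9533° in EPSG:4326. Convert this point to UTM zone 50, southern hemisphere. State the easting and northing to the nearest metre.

E 399128 m, N 6671755 m

Zone 50 central meridian λ₀ = 6×50 − 183 = 117°; Δλ = -1.0467°.
Transverse Mercator on WGS84 with k₀ = 0.9996 gives E = 399127.682 m, N = 6671755.118 m.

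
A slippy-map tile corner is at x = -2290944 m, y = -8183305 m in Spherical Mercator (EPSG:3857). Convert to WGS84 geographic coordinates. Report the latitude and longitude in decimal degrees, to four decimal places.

R = 6378137 m. λ = x/R = -20.57990010°.
φ = 2·arctan(exp(y/R)) − 90° = 2·arctan(0.27720) − 90° = -59.01349849°.

lat -59.0135°, lon -20.5799°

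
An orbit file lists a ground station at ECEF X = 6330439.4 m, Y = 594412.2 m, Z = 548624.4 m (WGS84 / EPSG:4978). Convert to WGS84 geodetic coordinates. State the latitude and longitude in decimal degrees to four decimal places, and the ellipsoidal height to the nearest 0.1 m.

λ = atan2(Y, X) = 5.36420033°; p = √(X²+Y²) = 6358285.1 m.
Bowring's method on WGS84 (a = 6378137 m, b = 6356752.314 m) gives φ = 4.96459998°, h = 3932.010 m.

lat 4.9646°, lon 5.3642°, h 3932.0 m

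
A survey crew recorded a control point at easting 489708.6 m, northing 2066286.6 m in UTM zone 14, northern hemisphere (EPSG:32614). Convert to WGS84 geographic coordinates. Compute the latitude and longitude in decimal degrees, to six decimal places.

Zone 14N: λ₀ = -99°, k₀ = 0.9996, false easting 500000 m.
Meridian distance M = (N − FN)/k₀ = 2067113.4 m.
Inverse transverse Mercator on WGS84 gives φ = 18.68780001°, λ = -99.09760001°.

lat 18.687800°, lon -99.097600°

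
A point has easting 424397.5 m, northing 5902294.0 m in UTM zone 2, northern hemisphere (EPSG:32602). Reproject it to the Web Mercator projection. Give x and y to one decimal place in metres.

x -19161813.6 m, y 7032073.9 m

Unproject from UTM 2N (λ₀ = -171°) → φ = 53.26450017°, λ = -172.13349986°.
Web Mercator (R = 6378137 m): x = -19161813.553 m, y = 7032073.945 m.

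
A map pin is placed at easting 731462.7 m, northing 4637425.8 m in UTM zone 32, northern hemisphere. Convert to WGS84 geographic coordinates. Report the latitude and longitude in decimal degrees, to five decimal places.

Zone 32N: λ₀ = 9°, k₀ = 0.9996, false easting 500000 m.
Meridian distance M = (N − FN)/k₀ = 4639281.5 m.
Inverse transverse Mercator on WGS84 gives φ = 41.85489972°, λ = 11.78839996°.

lat 41.85490°, lon 11.78840°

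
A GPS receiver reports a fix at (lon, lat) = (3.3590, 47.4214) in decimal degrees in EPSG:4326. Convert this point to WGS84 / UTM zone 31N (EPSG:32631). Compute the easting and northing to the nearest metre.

E 527078 m, N 5252057 m

Zone 31 central meridian λ₀ = 6×31 − 183 = 3°; Δλ = +0.3590°.
Transverse Mercator on WGS84 with k₀ = 0.9996 gives E = 527077.834 m, N = 5252056.960 m.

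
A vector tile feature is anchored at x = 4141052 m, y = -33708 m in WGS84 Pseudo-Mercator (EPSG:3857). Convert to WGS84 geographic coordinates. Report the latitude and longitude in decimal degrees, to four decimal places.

R = 6378137 m. λ = x/R = 37.19970304°.
φ = 2·arctan(exp(y/R)) − 90° = 2·arctan(0.99473) − 90° = -0.30280271°.

lat -0.3028°, lon 37.1997°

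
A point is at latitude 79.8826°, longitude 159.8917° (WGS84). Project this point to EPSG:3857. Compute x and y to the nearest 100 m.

x 17799100 m, y 15463900 m

Web Mercator is spherical with R = a = 6378137 m.
x = R·λ = 6378137 × 2.790636612 = 17799062.626 m.
y = R·ln tan(π/4 + φ/2) = 6378137 × 2.424514263 = 15463884.129 m.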